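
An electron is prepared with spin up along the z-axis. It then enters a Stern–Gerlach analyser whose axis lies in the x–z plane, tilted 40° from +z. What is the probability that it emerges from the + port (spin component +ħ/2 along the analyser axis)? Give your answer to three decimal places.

0.883

For spin-½, the probability of finding spin-up along an axis at angle θ to the initial spin direction is cos²(θ/2); spin-down is sin²(θ/2).
θ = 40°, so P = cos²(20°) ≈ 0.883.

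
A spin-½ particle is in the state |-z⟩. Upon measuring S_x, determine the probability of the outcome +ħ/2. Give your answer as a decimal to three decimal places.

0.500

In the S_z basis, |-z⟩ = |↓⟩ and |+x⟩ = (|↑⟩ + |↓⟩)/√2.
|⟨+x|-z⟩|² = 1/2.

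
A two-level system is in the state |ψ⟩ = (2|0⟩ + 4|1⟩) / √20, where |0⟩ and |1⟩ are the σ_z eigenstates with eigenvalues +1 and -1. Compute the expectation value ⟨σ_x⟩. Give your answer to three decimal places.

⟨σ_x⟩ = 2 Re(a* b)/(|a|²+|b|²) with a = 2, b = 4.
a* b = 8, so ⟨σ_x⟩ = 16/20.

0.800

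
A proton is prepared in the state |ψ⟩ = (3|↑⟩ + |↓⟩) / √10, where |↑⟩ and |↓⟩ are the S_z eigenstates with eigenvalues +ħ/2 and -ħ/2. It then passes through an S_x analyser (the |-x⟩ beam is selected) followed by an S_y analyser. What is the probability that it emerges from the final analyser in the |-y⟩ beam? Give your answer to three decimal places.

0.100

First analyser (S_x): P(|-x⟩) = |⟨-x|ψ⟩|² = 4/20.
After stage 1 the state is |-x⟩; P(|-y⟩) = |⟨-y|-x⟩|² = 1/2.
Joint probability = 4/20 × 1/2 = 0.100.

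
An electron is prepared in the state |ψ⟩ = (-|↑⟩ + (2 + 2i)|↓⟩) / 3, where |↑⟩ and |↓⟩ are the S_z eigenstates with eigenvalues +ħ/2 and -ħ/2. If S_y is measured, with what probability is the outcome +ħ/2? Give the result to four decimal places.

0.2778

|+y⟩ = (|↑⟩ + i|↓⟩)/√2, so ⟨+y|ψ⟩ = (1 - 2i) / (√2·3).
P = |1 - 2i|² / 18 = 5/18.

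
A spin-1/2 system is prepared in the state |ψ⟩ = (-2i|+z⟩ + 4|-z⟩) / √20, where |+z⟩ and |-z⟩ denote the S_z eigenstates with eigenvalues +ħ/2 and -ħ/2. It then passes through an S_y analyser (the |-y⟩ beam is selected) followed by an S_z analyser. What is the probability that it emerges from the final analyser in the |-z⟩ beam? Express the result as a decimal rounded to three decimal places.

0.050

First analyser (S_y): P(|-y⟩) = |⟨-y|ψ⟩|² = 4/40.
After stage 1 the state is |-y⟩; P(|-z⟩) = |⟨-z|-y⟩|² = 1/2.
Joint probability = 4/40 × 1/2 = 0.050.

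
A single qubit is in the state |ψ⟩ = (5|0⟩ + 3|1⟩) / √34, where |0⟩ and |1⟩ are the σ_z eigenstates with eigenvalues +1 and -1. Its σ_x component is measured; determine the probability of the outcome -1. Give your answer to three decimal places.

0.059

|-x⟩ = (|0⟩ - |1⟩)/√2, so ⟨-x|ψ⟩ = (2) / (√2·√34).
P = |2|² / 68 = 4/68.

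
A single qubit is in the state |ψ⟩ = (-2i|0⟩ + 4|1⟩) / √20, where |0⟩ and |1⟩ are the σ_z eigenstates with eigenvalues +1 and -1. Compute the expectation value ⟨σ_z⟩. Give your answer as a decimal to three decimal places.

⟨σ_z⟩ = |a|² - |b|² divided by |a|²+|b|², with a, b the |0⟩, |1⟩ amplitudes.
= (4 - 16)/20 = -12/20.

-0.600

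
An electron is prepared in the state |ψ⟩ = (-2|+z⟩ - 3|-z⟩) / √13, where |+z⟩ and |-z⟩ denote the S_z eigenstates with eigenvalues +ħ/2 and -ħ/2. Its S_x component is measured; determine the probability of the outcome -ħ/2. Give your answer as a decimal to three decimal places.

|-x⟩ = (|+z⟩ - |-z⟩)/√2, so ⟨-x|ψ⟩ = (1) / (√2·√13).
P = |1|² / 26 = 1/26.

0.038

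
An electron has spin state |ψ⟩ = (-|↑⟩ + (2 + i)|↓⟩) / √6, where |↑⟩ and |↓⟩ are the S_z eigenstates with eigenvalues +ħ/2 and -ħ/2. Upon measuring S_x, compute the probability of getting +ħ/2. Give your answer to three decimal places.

0.167

|+x⟩ = (|↑⟩ + |↓⟩)/√2, so ⟨+x|ψ⟩ = (1 + i) / (√2·√6).
P = |1 + i|² / 12 = 2/12.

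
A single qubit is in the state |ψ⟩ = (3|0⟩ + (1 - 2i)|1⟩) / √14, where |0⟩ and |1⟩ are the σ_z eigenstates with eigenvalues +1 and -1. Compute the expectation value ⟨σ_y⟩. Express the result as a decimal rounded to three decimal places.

⟨σ_y⟩ = 2 Im(a* b)/(|a|²+|b|²) with a = 3, b = (1 - 2i).
a* b = (3 - 6i), so ⟨σ_y⟩ = -12/14.

-0.857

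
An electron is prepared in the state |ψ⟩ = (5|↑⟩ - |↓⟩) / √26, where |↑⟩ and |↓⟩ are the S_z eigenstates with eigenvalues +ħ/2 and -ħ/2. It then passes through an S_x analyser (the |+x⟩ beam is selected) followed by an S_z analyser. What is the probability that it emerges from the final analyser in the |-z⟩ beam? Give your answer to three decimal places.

First analyser (S_x): P(|+x⟩) = |⟨+x|ψ⟩|² = 16/52.
After stage 1 the state is |+x⟩; P(|-z⟩) = |⟨-z|+x⟩|² = 1/2.
Joint probability = 16/52 × 1/2 = 0.154.

0.154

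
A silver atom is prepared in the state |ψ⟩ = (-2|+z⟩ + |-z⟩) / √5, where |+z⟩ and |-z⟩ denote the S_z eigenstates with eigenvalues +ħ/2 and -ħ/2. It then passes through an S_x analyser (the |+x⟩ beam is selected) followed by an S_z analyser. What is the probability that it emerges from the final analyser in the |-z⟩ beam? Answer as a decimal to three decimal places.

First analyser (S_x): P(|+x⟩) = |⟨+x|ψ⟩|² = 1/10.
After stage 1 the state is |+x⟩; P(|-z⟩) = |⟨-z|+x⟩|² = 1/2.
Joint probability = 1/10 × 1/2 = 0.050.

0.050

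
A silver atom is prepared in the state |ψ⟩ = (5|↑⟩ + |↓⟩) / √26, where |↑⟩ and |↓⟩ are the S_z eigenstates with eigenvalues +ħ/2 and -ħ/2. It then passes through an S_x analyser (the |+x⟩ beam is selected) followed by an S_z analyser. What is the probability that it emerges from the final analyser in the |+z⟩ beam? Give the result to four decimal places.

First analyser (S_x): P(|+x⟩) = |⟨+x|ψ⟩|² = 36/52.
After stage 1 the state is |+x⟩; P(|+z⟩) = |⟨+z|+x⟩|² = 1/2.
Joint probability = 36/52 × 1/2 = 0.3462.

0.3462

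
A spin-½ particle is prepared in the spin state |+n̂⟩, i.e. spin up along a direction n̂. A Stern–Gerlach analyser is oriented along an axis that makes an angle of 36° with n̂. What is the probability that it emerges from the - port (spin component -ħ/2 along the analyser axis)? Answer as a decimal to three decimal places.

0.095

For spin-½, the probability of finding spin-up along an axis at angle θ to the initial spin direction is cos²(θ/2); spin-down is sin²(θ/2).
θ = 36°, so P = sin²(18°) ≈ 0.095.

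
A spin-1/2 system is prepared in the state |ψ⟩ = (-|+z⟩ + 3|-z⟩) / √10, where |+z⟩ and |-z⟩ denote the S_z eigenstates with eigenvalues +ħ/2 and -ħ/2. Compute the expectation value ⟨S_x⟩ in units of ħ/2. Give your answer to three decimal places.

⟨σ_x⟩ = 2 Re(a* b)/(|a|²+|b|²) with a = -1, b = 3.
a* b = -3, so ⟨σ_x⟩ = -6/10.
⟨S_x⟩ = (ħ/2)·⟨σ_x⟩.

-0.600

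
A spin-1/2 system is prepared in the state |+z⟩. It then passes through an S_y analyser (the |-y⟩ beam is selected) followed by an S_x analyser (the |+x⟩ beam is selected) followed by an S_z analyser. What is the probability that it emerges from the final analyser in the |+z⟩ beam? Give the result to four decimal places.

First analyser (S_y): from |+z⟩, P(|-y⟩) = 1/2.
After stage 1 the state is |-y⟩; P(|+x⟩) = |⟨+x|-y⟩|² = 1/2.
After stage 2 the state is |+x⟩; P(|+z⟩) = |⟨+z|+x⟩|² = 1/2.
Joint probability = 1/2 × 1/2 × 1/2 = 0.1250.

0.1250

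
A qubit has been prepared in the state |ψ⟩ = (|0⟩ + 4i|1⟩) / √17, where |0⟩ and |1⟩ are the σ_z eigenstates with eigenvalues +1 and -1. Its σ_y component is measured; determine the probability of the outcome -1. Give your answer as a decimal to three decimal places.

0.265

|-y⟩ = (|0⟩ - i|1⟩)/√2, so ⟨-y|ψ⟩ = (-3) / (√2·√17).
P = |-3|² / 34 = 9/34.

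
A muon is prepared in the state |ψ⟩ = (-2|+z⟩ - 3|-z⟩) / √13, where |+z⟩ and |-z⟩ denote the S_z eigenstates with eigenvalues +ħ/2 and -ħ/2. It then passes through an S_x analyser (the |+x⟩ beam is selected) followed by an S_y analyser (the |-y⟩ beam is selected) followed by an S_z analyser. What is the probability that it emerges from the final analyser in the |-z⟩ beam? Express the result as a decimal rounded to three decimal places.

0.240

First analyser (S_x): P(|+x⟩) = |⟨+x|ψ⟩|² = 25/26.
After stage 1 the state is |+x⟩; P(|-y⟩) = |⟨-y|+x⟩|² = 1/2.
After stage 2 the state is |-y⟩; P(|-z⟩) = |⟨-z|-y⟩|² = 1/2.
Joint probability = 25/26 × 1/2 × 1/2 = 0.240.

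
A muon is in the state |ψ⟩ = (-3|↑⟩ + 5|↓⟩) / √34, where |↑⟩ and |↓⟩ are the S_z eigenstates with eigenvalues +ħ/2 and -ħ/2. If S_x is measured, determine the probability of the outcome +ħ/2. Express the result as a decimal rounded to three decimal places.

|+x⟩ = (|↑⟩ + |↓⟩)/√2, so ⟨+x|ψ⟩ = (2) / (√2·√34).
P = |2|² / 68 = 4/68.

0.059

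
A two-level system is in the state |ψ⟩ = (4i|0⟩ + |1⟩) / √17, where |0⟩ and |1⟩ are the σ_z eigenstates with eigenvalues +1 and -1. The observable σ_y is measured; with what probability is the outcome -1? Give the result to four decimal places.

0.7353

|-y⟩ = (|0⟩ - i|1⟩)/√2, so ⟨-y|ψ⟩ = (5i) / (√2·√17).
P = |5i|² / 34 = 25/34.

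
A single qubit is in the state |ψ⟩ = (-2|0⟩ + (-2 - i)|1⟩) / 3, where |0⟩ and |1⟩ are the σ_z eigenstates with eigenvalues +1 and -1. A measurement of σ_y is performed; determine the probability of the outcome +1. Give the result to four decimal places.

|+y⟩ = (|0⟩ + i|1⟩)/√2, so ⟨+y|ψ⟩ = (-3 + 2i) / (√2·3).
P = |-3 + 2i|² / 18 = 13/18.

0.7222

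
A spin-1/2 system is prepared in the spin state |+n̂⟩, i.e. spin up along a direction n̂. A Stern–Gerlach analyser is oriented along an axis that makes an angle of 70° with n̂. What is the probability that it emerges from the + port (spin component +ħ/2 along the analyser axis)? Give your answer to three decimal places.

0.671

For spin-½, the probability of finding spin-up along an axis at angle θ to the initial spin direction is cos²(θ/2); spin-down is sin²(θ/2).
θ = 70°, so P = cos²(35°) ≈ 0.671.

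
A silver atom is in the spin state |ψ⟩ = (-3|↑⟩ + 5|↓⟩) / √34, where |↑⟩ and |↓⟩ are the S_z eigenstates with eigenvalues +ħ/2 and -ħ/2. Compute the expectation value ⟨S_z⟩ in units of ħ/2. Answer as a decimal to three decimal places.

⟨σ_z⟩ = |a|² - |b|² divided by |a|²+|b|², with a, b the |↑⟩, |↓⟩ amplitudes.
= (9 - 25)/34 = -16/34.
⟨S_z⟩ = (ħ/2)·⟨σ_z⟩.

-0.471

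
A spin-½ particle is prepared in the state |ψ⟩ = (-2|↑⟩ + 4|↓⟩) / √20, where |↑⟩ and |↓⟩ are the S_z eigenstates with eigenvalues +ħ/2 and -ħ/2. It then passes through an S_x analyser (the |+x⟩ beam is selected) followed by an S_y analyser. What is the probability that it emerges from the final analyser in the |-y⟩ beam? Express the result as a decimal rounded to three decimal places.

First analyser (S_x): P(|+x⟩) = |⟨+x|ψ⟩|² = 4/40.
After stage 1 the state is |+x⟩; P(|-y⟩) = |⟨-y|+x⟩|² = 1/2.
Joint probability = 4/40 × 1/2 = 0.050.

0.050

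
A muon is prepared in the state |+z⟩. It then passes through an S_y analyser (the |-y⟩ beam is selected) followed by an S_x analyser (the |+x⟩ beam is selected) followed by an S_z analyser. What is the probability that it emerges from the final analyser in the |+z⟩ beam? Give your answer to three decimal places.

0.125

First analyser (S_y): from |+z⟩, P(|-y⟩) = 1/2.
After stage 1 the state is |-y⟩; P(|+x⟩) = |⟨+x|-y⟩|² = 1/2.
After stage 2 the state is |+x⟩; P(|+z⟩) = |⟨+z|+x⟩|² = 1/2.
Joint probability = 1/2 × 1/2 × 1/2 = 0.125.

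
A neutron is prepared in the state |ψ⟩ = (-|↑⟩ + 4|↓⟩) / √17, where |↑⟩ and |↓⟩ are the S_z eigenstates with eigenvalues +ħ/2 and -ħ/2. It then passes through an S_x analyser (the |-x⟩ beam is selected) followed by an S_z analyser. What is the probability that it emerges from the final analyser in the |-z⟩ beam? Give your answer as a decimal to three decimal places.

First analyser (S_x): P(|-x⟩) = |⟨-x|ψ⟩|² = 25/34.
After stage 1 the state is |-x⟩; P(|-z⟩) = |⟨-z|-x⟩|² = 1/2.
Joint probability = 25/34 × 1/2 = 0.368.

0.368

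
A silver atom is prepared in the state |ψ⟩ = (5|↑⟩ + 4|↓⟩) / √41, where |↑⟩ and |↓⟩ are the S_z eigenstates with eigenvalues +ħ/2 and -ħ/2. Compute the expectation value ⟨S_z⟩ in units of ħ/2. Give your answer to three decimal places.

⟨σ_z⟩ = |a|² - |b|² divided by |a|²+|b|², with a, b the |↑⟩, |↓⟩ amplitudes.
= (25 - 16)/41 = 9/41.
⟨S_z⟩ = (ħ/2)·⟨σ_z⟩.

0.220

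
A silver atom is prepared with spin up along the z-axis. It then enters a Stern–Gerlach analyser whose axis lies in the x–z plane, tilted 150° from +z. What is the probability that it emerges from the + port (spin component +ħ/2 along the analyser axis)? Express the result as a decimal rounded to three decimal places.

0.067

For spin-½, the probability of finding spin-up along an axis at angle θ to the initial spin direction is cos²(θ/2); spin-down is sin²(θ/2).
θ = 150°, so P = cos²(75°) ≈ 0.067.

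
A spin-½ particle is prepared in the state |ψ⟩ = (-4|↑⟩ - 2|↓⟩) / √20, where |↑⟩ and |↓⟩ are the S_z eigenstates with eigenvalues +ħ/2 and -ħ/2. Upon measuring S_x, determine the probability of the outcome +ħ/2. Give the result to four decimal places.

0.9000

|+x⟩ = (|↑⟩ + |↓⟩)/√2, so ⟨+x|ψ⟩ = (-6) / (√2·√20).
P = |-6|² / 40 = 36/40.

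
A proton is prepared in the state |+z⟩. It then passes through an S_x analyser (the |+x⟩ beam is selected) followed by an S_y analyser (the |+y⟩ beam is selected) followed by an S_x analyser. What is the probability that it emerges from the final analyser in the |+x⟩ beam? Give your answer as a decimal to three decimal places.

First analyser (S_x): from |+z⟩, P(|+x⟩) = 1/2.
After stage 1 the state is |+x⟩; P(|+y⟩) = |⟨+y|+x⟩|² = 1/2.
After stage 2 the state is |+y⟩; P(|+x⟩) = |⟨+x|+y⟩|² = 1/2.
Joint probability = 1/2 × 1/2 × 1/2 = 0.125.

0.125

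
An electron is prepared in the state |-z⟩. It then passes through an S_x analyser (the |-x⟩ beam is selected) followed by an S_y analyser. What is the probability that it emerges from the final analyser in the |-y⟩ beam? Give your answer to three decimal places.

0.250

First analyser (S_x): from |-z⟩, P(|-x⟩) = 1/2.
After stage 1 the state is |-x⟩; P(|-y⟩) = |⟨-y|-x⟩|² = 1/2.
Joint probability = 1/2 × 1/2 = 0.250.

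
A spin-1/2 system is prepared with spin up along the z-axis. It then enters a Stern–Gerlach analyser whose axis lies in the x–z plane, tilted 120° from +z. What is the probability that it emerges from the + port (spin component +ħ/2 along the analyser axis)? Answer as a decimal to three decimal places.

For spin-½, the probability of finding spin-up along an axis at angle θ to the initial spin direction is cos²(θ/2); spin-down is sin²(θ/2).
θ = 120°, so P = cos²(60°) ≈ 0.250.

0.250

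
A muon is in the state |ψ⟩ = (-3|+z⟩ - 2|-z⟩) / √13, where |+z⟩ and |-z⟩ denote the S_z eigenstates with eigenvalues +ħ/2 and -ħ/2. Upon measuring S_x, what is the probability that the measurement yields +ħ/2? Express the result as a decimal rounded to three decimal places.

0.962

|+x⟩ = (|+z⟩ + |-z⟩)/√2, so ⟨+x|ψ⟩ = (-5) / (√2·√13).
P = |-5|² / 26 = 25/26.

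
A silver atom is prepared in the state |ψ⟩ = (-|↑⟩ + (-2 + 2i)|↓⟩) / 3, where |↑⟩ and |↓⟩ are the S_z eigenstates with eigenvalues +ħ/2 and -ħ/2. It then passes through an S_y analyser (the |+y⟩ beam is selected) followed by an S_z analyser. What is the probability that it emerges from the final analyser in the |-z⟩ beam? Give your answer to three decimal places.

0.139

First analyser (S_y): P(|+y⟩) = |⟨+y|ψ⟩|² = 5/18.
After stage 1 the state is |+y⟩; P(|-z⟩) = |⟨-z|+y⟩|² = 1/2.
Joint probability = 5/18 × 1/2 = 0.139.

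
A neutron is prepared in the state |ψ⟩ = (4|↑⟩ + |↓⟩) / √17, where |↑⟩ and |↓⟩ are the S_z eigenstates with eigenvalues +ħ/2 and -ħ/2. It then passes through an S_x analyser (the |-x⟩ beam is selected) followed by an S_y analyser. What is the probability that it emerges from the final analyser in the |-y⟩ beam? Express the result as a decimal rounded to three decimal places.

0.132

First analyser (S_x): P(|-x⟩) = |⟨-x|ψ⟩|² = 9/34.
After stage 1 the state is |-x⟩; P(|-y⟩) = |⟨-y|-x⟩|² = 1/2.
Joint probability = 9/34 × 1/2 = 0.132.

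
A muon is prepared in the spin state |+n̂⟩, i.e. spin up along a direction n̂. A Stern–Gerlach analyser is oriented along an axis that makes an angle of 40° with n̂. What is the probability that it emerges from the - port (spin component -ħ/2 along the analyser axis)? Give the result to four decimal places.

For spin-½, the probability of finding spin-up along an axis at angle θ to the initial spin direction is cos²(θ/2); spin-down is sin²(θ/2).
θ = 40°, so P = sin²(20°) ≈ 0.1170.

0.1170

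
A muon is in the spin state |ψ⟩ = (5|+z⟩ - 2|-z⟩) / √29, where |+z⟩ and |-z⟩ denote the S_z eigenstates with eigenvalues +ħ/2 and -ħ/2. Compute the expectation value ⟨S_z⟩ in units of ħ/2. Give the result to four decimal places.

0.7241

⟨σ_z⟩ = |a|² - |b|² divided by |a|²+|b|², with a, b the |+z⟩, |-z⟩ amplitudes.
= (25 - 4)/29 = 21/29.
⟨S_z⟩ = (ħ/2)·⟨σ_z⟩.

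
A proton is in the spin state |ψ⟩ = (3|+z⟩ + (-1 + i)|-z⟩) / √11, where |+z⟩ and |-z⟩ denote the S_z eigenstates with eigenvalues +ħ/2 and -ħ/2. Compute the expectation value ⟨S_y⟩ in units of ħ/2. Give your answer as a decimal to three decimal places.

0.545

⟨σ_y⟩ = 2 Im(a* b)/(|a|²+|b|²) with a = 3, b = (-1 + i).
a* b = (-3 + 3i), so ⟨σ_y⟩ = 6/11.
⟨S_y⟩ = (ħ/2)·⟨σ_y⟩.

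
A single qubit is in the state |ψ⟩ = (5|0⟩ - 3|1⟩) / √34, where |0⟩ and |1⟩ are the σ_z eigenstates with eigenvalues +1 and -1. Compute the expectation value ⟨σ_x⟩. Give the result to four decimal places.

-0.8824

⟨σ_x⟩ = 2 Re(a* b)/(|a|²+|b|²) with a = 5, b = -3.
a* b = -15, so ⟨σ_x⟩ = -30/34.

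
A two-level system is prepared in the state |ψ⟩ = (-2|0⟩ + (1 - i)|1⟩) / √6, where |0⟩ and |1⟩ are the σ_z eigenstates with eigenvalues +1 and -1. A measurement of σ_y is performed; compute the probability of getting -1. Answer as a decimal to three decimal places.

|-y⟩ = (|0⟩ - i|1⟩)/√2, so ⟨-y|ψ⟩ = (-1 + i) / (√2·√6).
P = |-1 + i|² / 12 = 2/12.

0.167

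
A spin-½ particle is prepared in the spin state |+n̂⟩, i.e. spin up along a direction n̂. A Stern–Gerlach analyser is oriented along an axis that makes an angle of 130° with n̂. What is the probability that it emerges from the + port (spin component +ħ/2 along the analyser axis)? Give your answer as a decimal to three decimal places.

For spin-½, the probability of finding spin-up along an axis at angle θ to the initial spin direction is cos²(θ/2); spin-down is sin²(θ/2).
θ = 130°, so P = cos²(65°) ≈ 0.179.

0.179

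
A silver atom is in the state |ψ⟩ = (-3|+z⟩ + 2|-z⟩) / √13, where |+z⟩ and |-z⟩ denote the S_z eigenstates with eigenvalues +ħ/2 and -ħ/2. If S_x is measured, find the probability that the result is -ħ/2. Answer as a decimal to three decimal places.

0.962

|-x⟩ = (|+z⟩ - |-z⟩)/√2, so ⟨-x|ψ⟩ = (-5) / (√2·√13).
P = |-5|² / 26 = 25/26.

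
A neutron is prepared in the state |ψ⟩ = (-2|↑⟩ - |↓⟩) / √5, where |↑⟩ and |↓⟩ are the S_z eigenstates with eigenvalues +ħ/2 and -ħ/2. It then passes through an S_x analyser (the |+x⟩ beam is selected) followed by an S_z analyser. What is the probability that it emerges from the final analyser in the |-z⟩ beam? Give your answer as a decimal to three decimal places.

First analyser (S_x): P(|+x⟩) = |⟨+x|ψ⟩|² = 9/10.
After stage 1 the state is |+x⟩; P(|-z⟩) = |⟨-z|+x⟩|² = 1/2.
Joint probability = 9/10 × 1/2 = 0.450.

0.450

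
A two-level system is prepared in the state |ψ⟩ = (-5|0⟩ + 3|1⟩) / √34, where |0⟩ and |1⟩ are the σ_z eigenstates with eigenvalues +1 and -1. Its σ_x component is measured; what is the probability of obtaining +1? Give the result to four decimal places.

|+x⟩ = (|0⟩ + |1⟩)/√2, so ⟨+x|ψ⟩ = (-2) / (√2·√34).
P = |-2|² / 68 = 4/68.

0.0588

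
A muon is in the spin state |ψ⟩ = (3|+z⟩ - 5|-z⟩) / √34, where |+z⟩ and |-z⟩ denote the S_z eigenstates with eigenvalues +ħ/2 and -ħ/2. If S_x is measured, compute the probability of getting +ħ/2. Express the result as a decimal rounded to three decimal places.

|+x⟩ = (|+z⟩ + |-z⟩)/√2, so ⟨+x|ψ⟩ = (-2) / (√2·√34).
P = |-2|² / 68 = 4/68.

0.059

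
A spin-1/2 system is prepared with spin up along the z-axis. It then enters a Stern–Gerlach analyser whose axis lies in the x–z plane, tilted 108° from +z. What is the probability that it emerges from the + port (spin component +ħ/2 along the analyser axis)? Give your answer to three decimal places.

For spin-½, the probability of finding spin-up along an axis at angle θ to the initial spin direction is cos²(θ/2); spin-down is sin²(θ/2).
θ = 108°, so P = cos²(54°) ≈ 0.345.

0.345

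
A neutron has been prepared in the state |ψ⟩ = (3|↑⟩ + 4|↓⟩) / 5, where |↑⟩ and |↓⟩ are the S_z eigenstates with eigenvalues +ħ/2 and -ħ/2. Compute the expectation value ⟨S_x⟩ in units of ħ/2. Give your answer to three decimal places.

⟨σ_x⟩ = 2 Re(a* b)/(|a|²+|b|²) with a = 3, b = 4.
a* b = 12, so ⟨σ_x⟩ = 24/25.
⟨S_x⟩ = (ħ/2)·⟨σ_x⟩.

0.960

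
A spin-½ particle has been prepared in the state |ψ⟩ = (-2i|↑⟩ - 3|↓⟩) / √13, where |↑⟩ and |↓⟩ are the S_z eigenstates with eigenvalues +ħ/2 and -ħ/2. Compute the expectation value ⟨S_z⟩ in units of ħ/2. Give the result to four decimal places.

-0.3846

⟨σ_z⟩ = |a|² - |b|² divided by |a|²+|b|², with a, b the |↑⟩, |↓⟩ amplitudes.
= (4 - 9)/13 = -5/13.
⟨S_z⟩ = (ħ/2)·⟨σ_z⟩.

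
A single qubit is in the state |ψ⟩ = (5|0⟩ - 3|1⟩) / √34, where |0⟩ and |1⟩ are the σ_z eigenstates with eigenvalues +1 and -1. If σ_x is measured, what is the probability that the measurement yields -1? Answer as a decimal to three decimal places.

0.941

|-x⟩ = (|0⟩ - |1⟩)/√2, so ⟨-x|ψ⟩ = (8) / (√2·√34).
P = |8|² / 68 = 64/68.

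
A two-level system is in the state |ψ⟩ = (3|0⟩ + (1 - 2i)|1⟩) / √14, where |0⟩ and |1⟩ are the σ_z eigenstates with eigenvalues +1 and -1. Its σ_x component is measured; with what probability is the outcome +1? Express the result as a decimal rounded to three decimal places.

0.714

|+x⟩ = (|0⟩ + |1⟩)/√2, so ⟨+x|ψ⟩ = (4 - 2i) / (√2·√14).
P = |4 - 2i|² / 28 = 20/28.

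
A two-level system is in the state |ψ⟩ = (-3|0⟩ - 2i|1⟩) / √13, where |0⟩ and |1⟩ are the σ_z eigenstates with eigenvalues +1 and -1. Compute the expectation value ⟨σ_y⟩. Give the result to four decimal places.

⟨σ_y⟩ = 2 Im(a* b)/(|a|²+|b|²) with a = -3, b = -2i.
a* b = 6i, so ⟨σ_y⟩ = 12/13.

0.9231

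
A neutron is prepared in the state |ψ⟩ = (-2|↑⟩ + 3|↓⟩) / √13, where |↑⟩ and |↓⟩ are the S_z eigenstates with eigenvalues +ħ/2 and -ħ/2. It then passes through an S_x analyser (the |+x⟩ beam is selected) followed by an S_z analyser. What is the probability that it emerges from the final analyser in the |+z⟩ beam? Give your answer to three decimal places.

First analyser (S_x): P(|+x⟩) = |⟨+x|ψ⟩|² = 1/26.
After stage 1 the state is |+x⟩; P(|+z⟩) = |⟨+z|+x⟩|² = 1/2.
Joint probability = 1/26 × 1/2 = 0.019.

0.019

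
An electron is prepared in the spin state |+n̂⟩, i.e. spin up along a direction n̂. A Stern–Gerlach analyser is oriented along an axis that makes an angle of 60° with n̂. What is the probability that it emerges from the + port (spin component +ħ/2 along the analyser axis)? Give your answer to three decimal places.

For spin-½, the probability of finding spin-up along an axis at angle θ to the initial spin direction is cos²(θ/2); spin-down is sin²(θ/2).
θ = 60°, so P = cos²(30°) ≈ 0.750.

0.750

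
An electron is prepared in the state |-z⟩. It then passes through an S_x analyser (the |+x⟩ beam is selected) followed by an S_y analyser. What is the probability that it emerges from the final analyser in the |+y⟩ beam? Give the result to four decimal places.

0.2500

First analyser (S_x): from |-z⟩, P(|+x⟩) = 1/2.
After stage 1 the state is |+x⟩; P(|+y⟩) = |⟨+y|+x⟩|² = 1/2.
Joint probability = 1/2 × 1/2 = 0.2500.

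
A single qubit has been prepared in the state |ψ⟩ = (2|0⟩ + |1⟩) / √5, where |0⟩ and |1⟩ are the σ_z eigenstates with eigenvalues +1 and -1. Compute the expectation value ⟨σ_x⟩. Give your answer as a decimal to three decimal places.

0.800

⟨σ_x⟩ = 2 Re(a* b)/(|a|²+|b|²) with a = 2, b = 1.
a* b = 2, so ⟨σ_x⟩ = 4/5.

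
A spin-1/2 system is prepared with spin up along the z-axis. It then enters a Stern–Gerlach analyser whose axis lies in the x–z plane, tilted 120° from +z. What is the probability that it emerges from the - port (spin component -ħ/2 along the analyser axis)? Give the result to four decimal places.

For spin-½, the probability of finding spin-up along an axis at angle θ to the initial spin direction is cos²(θ/2); spin-down is sin²(θ/2).
θ = 120°, so P = sin²(60°) ≈ 0.7500.

0.7500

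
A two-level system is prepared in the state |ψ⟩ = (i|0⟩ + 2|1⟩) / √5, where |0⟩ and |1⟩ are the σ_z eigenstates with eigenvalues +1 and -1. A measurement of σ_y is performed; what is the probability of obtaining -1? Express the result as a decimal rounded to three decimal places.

0.900

|-y⟩ = (|0⟩ - i|1⟩)/√2, so ⟨-y|ψ⟩ = (3i) / (√2·√5).
P = |3i|² / 10 = 9/10.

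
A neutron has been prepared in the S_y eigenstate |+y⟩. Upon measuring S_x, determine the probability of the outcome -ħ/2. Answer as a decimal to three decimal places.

In the S_z basis, |+y⟩ = (|+z⟩ + i|-z⟩)/√2 and |-x⟩ = (|+z⟩ - |-z⟩)/√2.
|⟨-x|+y⟩|² = 1/2.

0.500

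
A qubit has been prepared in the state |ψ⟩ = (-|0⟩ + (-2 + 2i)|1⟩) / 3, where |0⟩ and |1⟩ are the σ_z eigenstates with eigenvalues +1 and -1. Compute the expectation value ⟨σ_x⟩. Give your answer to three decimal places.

0.444

⟨σ_x⟩ = 2 Re(a* b)/(|a|²+|b|²) with a = -1, b = (-2 + 2i).
a* b = (2 - 2i), so ⟨σ_x⟩ = 4/9.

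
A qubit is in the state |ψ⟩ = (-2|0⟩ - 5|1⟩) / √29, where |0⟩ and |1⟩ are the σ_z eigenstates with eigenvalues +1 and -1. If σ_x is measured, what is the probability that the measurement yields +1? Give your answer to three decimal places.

|+x⟩ = (|0⟩ + |1⟩)/√2, so ⟨+x|ψ⟩ = (-7) / (√2·√29).
P = |-7|² / 58 = 49/58.

0.845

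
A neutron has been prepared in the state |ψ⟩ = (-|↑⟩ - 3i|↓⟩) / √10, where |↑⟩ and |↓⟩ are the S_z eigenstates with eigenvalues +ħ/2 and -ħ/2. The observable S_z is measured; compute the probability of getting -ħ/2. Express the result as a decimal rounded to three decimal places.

0.900

The -ħ/2 outcome corresponds to |↓⟩. Its amplitude in |ψ⟩ is -3i/√10.
P = |-3i|² / 10 = 9/10.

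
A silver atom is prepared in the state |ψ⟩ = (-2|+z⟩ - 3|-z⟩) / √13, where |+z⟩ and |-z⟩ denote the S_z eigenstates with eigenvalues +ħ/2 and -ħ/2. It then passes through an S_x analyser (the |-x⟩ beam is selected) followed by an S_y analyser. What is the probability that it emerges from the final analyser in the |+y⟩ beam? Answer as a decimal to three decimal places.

0.019

First analyser (S_x): P(|-x⟩) = |⟨-x|ψ⟩|² = 1/26.
After stage 1 the state is |-x⟩; P(|+y⟩) = |⟨+y|-x⟩|² = 1/2.
Joint probability = 1/26 × 1/2 = 0.019.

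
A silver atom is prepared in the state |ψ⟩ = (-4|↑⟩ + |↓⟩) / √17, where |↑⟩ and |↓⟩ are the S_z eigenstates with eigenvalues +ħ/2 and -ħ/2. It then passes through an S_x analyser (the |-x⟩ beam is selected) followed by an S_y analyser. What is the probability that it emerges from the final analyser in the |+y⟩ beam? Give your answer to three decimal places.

First analyser (S_x): P(|-x⟩) = |⟨-x|ψ⟩|² = 25/34.
After stage 1 the state is |-x⟩; P(|+y⟩) = |⟨+y|-x⟩|² = 1/2.
Joint probability = 25/34 × 1/2 = 0.368.

0.368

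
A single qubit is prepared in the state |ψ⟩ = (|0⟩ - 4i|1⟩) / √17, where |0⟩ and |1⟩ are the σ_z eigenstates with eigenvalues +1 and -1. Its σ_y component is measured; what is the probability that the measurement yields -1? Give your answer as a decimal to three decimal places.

0.735

|-y⟩ = (|0⟩ - i|1⟩)/√2, so ⟨-y|ψ⟩ = (5) / (√2·√17).
P = |5|² / 34 = 25/34.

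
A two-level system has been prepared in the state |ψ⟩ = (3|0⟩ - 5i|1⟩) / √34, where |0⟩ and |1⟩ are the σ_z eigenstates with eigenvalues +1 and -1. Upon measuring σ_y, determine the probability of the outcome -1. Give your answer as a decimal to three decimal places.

|-y⟩ = (|0⟩ - i|1⟩)/√2, so ⟨-y|ψ⟩ = (8) / (√2·√34).
P = |8|² / 68 = 64/68.

0.941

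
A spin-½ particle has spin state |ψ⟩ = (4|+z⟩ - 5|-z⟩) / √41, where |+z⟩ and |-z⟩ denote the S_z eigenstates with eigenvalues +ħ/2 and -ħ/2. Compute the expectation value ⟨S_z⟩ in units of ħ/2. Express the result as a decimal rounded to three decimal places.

-0.220

⟨σ_z⟩ = |a|² - |b|² divided by |a|²+|b|², with a, b the |+z⟩, |-z⟩ amplitudes.
= (16 - 25)/41 = -9/41.
⟨S_z⟩ = (ħ/2)·⟨σ_z⟩.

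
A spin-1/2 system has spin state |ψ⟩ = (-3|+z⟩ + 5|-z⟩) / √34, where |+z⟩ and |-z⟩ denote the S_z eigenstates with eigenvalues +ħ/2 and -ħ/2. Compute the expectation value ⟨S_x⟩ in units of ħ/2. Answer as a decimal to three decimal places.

-0.882

⟨σ_x⟩ = 2 Re(a* b)/(|a|²+|b|²) with a = -3, b = 5.
a* b = -15, so ⟨σ_x⟩ = -30/34.
⟨S_x⟩ = (ħ/2)·⟨σ_x⟩.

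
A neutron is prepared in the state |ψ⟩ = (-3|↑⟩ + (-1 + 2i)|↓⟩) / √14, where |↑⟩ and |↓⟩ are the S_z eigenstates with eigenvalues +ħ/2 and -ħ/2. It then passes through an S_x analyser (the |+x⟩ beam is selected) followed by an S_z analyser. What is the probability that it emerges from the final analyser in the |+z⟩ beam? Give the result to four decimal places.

0.3571

First analyser (S_x): P(|+x⟩) = |⟨+x|ψ⟩|² = 20/28.
After stage 1 the state is |+x⟩; P(|+z⟩) = |⟨+z|+x⟩|² = 1/2.
Joint probability = 20/28 × 1/2 = 0.3571.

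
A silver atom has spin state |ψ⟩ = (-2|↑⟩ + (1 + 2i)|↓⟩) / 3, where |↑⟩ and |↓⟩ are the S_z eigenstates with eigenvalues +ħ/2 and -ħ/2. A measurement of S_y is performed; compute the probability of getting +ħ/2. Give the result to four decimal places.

|+y⟩ = (|↑⟩ + i|↓⟩)/√2, so ⟨+y|ψ⟩ = (-i) / (√2·3).
P = |-i|² / 18 = 1/18.

0.0556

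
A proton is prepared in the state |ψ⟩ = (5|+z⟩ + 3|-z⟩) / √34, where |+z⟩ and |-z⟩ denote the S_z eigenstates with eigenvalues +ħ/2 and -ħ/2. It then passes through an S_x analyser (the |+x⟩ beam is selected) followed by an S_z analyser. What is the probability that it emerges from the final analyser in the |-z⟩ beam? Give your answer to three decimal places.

0.471

First analyser (S_x): P(|+x⟩) = |⟨+x|ψ⟩|² = 64/68.
After stage 1 the state is |+x⟩; P(|-z⟩) = |⟨-z|+x⟩|² = 1/2.
Joint probability = 64/68 × 1/2 = 0.471.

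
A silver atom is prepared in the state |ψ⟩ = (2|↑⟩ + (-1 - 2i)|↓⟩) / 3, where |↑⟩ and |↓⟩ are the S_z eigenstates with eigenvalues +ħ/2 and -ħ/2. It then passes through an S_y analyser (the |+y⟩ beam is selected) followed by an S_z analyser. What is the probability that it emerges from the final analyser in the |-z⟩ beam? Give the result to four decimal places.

First analyser (S_y): P(|+y⟩) = |⟨+y|ψ⟩|² = 1/18.
After stage 1 the state is |+y⟩; P(|-z⟩) = |⟨-z|+y⟩|² = 1/2.
Joint probability = 1/18 × 1/2 = 0.0278.

0.0278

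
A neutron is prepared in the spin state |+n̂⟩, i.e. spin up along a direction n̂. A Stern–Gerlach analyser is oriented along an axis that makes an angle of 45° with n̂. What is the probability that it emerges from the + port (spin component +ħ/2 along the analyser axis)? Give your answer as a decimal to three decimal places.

0.854

For spin-½, the probability of finding spin-up along an axis at angle θ to the initial spin direction is cos²(θ/2); spin-down is sin²(θ/2).
θ = 45°, so P = cos²(22.5°) ≈ 0.854.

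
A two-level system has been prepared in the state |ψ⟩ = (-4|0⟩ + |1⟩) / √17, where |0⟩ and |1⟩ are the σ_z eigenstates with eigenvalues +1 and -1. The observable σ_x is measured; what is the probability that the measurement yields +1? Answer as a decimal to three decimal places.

0.265

|+x⟩ = (|0⟩ + |1⟩)/√2, so ⟨+x|ψ⟩ = (-3) / (√2·√17).
P = |-3|² / 34 = 9/34.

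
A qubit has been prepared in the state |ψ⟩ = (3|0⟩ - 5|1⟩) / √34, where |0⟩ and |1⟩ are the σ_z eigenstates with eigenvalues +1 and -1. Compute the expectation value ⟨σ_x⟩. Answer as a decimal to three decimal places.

-0.882

⟨σ_x⟩ = 2 Re(a* b)/(|a|²+|b|²) with a = 3, b = -5.
a* b = -15, so ⟨σ_x⟩ = -30/34.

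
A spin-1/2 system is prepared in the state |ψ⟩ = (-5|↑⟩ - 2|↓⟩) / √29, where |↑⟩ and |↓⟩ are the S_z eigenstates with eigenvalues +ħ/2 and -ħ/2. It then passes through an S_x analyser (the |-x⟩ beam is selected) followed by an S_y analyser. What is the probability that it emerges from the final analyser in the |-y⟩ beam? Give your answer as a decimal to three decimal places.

0.078

First analyser (S_x): P(|-x⟩) = |⟨-x|ψ⟩|² = 9/58.
After stage 1 the state is |-x⟩; P(|-y⟩) = |⟨-y|-x⟩|² = 1/2.
Joint probability = 9/58 × 1/2 = 0.078.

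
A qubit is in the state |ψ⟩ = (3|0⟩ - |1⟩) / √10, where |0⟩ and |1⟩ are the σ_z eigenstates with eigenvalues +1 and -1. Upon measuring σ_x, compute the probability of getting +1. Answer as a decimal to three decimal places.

|+x⟩ = (|0⟩ + |1⟩)/√2, so ⟨+x|ψ⟩ = (2) / (√2·√10).
P = |2|² / 20 = 4/20.

0.200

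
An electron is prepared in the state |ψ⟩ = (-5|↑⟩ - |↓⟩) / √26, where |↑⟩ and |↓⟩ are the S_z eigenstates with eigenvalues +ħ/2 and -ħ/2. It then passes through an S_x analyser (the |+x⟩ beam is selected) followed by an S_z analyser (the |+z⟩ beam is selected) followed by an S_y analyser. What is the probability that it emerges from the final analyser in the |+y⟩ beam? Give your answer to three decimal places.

First analyser (S_x): P(|+x⟩) = |⟨+x|ψ⟩|² = 36/52.
After stage 1 the state is |+x⟩; P(|+z⟩) = |⟨+z|+x⟩|² = 1/2.
After stage 2 the state is |+z⟩; P(|+y⟩) = |⟨+y|+z⟩|² = 1/2.
Joint probability = 36/52 × 1/2 × 1/2 = 0.173.

0.173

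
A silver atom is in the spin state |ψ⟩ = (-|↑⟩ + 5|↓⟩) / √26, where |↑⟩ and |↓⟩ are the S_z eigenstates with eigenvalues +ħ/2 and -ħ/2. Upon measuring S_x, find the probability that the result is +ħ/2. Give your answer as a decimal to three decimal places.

|+x⟩ = (|↑⟩ + |↓⟩)/√2, so ⟨+x|ψ⟩ = (4) / (√2·√26).
P = |4|² / 52 = 16/52.

0.308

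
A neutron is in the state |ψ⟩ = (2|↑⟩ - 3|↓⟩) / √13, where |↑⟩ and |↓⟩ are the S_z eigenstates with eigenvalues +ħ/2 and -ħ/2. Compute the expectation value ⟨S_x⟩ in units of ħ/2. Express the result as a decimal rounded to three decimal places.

-0.923

⟨σ_x⟩ = 2 Re(a* b)/(|a|²+|b|²) with a = 2, b = -3.
a* b = -6, so ⟨σ_x⟩ = -12/13.
⟨S_x⟩ = (ħ/2)·⟨σ_x⟩.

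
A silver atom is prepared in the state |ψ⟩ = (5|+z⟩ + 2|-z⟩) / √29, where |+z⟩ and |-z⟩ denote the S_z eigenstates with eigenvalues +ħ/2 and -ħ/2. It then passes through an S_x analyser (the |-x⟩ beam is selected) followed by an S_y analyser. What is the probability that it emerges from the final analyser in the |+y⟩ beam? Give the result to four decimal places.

First analyser (S_x): P(|-x⟩) = |⟨-x|ψ⟩|² = 9/58.
After stage 1 the state is |-x⟩; P(|+y⟩) = |⟨+y|-x⟩|² = 1/2.
Joint probability = 9/58 × 1/2 = 0.0776.

0.0776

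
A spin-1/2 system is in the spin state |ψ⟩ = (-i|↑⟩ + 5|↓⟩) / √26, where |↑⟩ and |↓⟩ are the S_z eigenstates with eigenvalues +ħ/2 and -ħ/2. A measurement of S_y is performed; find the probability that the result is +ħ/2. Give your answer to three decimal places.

|+y⟩ = (|↑⟩ + i|↓⟩)/√2, so ⟨+y|ψ⟩ = (-6i) / (√2·√26).
P = |-6i|² / 52 = 36/52.

0.692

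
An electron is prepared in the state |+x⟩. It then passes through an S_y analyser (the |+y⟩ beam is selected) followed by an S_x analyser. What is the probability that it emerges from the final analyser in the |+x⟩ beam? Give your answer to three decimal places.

0.250

First analyser (S_y): from |+x⟩, P(|+y⟩) = 1/2.
After stage 1 the state is |+y⟩; P(|+x⟩) = |⟨+x|+y⟩|² = 1/2.
Joint probability = 1/2 × 1/2 = 0.250.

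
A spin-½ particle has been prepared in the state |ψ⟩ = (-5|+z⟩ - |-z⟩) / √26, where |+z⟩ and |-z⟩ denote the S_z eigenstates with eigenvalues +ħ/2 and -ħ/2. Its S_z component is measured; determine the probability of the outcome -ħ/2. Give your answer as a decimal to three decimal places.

The -ħ/2 outcome corresponds to |-z⟩. Its amplitude in |ψ⟩ is -1/√26.
P = |-1|² / 26 = 1/26.

0.038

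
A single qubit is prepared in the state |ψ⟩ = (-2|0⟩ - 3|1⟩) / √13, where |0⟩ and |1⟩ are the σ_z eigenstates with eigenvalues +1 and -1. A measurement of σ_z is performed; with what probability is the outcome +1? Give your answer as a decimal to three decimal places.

0.308

The +1 outcome corresponds to |0⟩. Its amplitude in |ψ⟩ is -2/√13.
P = |-2|² / 13 = 4/13.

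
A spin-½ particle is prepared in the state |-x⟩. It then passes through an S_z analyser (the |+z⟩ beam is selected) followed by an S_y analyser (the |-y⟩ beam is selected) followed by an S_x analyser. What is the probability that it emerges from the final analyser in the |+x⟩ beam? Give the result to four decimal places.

First analyser (S_z): from |-x⟩, P(|+z⟩) = 1/2.
After stage 1 the state is |+z⟩; P(|-y⟩) = |⟨-y|+z⟩|² = 1/2.
After stage 2 the state is |-y⟩; P(|+x⟩) = |⟨+x|-y⟩|² = 1/2.
Joint probability = 1/2 × 1/2 × 1/2 = 0.1250.

0.1250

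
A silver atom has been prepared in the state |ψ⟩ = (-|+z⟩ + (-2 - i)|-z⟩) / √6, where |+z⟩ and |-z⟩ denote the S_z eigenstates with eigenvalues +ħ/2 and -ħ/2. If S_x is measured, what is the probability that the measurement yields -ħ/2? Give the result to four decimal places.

0.1667

|-x⟩ = (|+z⟩ - |-z⟩)/√2, so ⟨-x|ψ⟩ = (1 + i) / (√2·√6).
P = |1 + i|² / 12 = 2/12.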